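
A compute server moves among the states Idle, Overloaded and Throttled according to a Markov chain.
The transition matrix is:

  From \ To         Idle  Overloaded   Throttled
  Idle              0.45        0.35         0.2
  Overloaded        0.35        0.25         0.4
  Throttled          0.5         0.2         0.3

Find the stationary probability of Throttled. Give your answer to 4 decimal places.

0.2843

Let the stationary distribution be π with π = πP and π_1 + π_2 + π_3 = 1.
π_1 = 0.45·π_1 + 0.35·π_2 + 0.5·π_3
π_2 = 0.35·π_1 + 0.25·π_2 + 0.2·π_3
Solving with the normalization constraint gives π = (0.4363, 0.2794, 0.2843).
So the stationary probability of Throttled is 0.2843.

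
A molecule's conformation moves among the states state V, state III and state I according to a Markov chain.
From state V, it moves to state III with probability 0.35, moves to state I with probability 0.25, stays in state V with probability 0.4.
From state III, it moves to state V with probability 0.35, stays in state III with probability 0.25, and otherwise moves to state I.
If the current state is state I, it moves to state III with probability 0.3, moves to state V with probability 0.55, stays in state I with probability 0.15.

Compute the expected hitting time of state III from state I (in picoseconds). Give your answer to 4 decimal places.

Let t(s) be the expected number of picoseconds to first reach state III from state s, with t(state III) = 0. Conditioning on the first picosecond:
t(state V) = 1 + 0.4·t(state V) + 0.25·t(state I)
t(state I) = 1 + 0.55·t(state V) + 0.15·t(state I)
Solving: t(state V) = 2.9530, t(state I) = 3.0872.
Expected picoseconds from state I to state III: 3.0872.

3.0872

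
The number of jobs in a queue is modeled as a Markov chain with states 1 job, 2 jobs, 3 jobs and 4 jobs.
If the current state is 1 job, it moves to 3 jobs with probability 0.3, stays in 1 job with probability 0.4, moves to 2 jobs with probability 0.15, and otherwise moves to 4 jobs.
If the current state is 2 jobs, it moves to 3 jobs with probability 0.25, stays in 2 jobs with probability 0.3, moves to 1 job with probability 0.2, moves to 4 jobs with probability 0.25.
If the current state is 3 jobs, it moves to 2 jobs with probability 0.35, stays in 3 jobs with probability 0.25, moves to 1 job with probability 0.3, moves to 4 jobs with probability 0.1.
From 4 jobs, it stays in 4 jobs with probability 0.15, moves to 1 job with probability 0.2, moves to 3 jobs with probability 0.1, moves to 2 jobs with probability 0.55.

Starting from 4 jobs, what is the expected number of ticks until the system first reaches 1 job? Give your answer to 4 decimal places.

4.5664

Let t(s) be the expected number of ticks to first reach 1 job from state s, with t(1 job) = 0. Conditioning on the first tick:
t(2 jobs) = 1 + 0.3·t(2 jobs) + 0.25·t(3 jobs) + 0.25·t(4 jobs)
t(3 jobs) = 1 + 0.35·t(2 jobs) + 0.25·t(3 jobs) + 0.1·t(4 jobs)
t(4 jobs) = 1 + 0.55·t(2 jobs) + 0.1·t(3 jobs) + 0.15·t(4 jobs)
Solving: t(2 jobs) = 4.5037, t(3 jobs) = 4.0439, t(4 jobs) = 4.5664.
Expected ticks from 4 jobs to 1 job: 4.5664.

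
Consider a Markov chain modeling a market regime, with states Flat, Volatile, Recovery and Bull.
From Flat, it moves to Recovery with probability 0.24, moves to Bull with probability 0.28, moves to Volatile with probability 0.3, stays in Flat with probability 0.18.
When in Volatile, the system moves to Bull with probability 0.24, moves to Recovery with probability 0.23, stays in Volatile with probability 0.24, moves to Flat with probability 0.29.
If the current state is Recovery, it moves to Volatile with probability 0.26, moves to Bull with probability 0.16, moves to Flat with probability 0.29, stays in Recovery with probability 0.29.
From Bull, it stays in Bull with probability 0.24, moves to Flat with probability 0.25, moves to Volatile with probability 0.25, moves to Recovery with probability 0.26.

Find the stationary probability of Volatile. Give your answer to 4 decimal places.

Let the stationary distribution be π with π = πP and π_1 + π_2 + π_3 + π_4 = 1.
π_1 = 0.18·π_1 + 0.29·π_2 + 0.29·π_3 + 0.25·π_4
π_2 = 0.3·π_1 + 0.24·π_2 + 0.26·π_3 + 0.25·π_4
π_3 = 0.24·π_1 + 0.23·π_2 + 0.29·π_3 + 0.26·π_4
Solving with the normalization constraint gives π = (0.2530, 0.2626, 0.2547, 0.2297).
So the stationary probability of Volatile is 0.2626.

0.2626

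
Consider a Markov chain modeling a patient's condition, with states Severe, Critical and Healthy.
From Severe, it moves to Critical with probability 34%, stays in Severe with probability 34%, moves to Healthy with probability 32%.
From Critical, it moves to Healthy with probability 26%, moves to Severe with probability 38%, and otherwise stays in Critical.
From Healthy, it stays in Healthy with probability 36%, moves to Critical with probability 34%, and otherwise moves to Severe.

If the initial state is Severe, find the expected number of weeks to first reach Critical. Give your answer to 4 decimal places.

Let t(s) be the expected number of weeks to first reach Critical from state s, with t(Critical) = 0. Conditioning on the first week:
t(Severe) = 1 + 0.34·t(Severe) + 0.32·t(Healthy)
t(Healthy) = 1 + 0.3·t(Severe) + 0.36·t(Healthy)
Solving: t(Severe) = 2.9412, t(Healthy) = 2.9412.
Expected weeks from Severe to Critical: 2.9412.

2.9412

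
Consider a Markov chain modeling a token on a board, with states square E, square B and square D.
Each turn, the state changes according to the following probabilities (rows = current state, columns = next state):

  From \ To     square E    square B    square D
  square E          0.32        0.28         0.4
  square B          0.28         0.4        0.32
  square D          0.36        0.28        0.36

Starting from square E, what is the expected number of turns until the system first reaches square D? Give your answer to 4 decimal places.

2.6699

Let t(s) be the expected number of turns to first reach square D from state s, with t(square D) = 0. Conditioning on the first turn:
t(square E) = 1 + 0.32·t(square E) + 0.28·t(square B)
t(square B) = 1 + 0.28·t(square E) + 0.4·t(square B)
Solving: t(square E) = 2.6699, t(square B) = 2.9126.
Expected turns from square E to square D: 2.6699.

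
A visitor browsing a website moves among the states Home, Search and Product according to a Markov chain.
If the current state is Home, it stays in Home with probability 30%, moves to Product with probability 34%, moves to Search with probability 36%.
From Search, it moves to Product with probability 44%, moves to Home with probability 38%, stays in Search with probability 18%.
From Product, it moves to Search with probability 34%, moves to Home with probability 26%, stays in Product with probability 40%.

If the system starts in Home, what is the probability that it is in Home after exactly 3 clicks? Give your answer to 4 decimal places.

0.3072

Propagate the distribution vector 3 clicks from Home.
After 0 clicks: (1.0000, 0.0000, 0.0000)
After 1 click: (0.3000, 0.3600, 0.3400)
After 2 clicks: (0.3152, 0.2884, 0.3964)
After 3 clicks: (0.3072, 0.3002, 0.3926)
P(in Home after 3 clicks) = 0.3072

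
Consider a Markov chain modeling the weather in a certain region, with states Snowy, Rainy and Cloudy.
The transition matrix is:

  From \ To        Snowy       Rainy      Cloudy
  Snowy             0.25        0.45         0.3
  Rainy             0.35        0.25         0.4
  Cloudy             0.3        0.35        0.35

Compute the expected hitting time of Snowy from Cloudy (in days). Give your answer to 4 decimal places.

Let t(s) be the expected number of days to first reach Snowy from state s, with t(Snowy) = 0. Conditioning on the first day:
t(Rainy) = 1 + 0.25·t(Rainy) + 0.4·t(Cloudy)
t(Cloudy) = 1 + 0.35·t(Rainy) + 0.35·t(Cloudy)
Solving: t(Rainy) = 3.0216, t(Cloudy) = 3.1655.
Expected days from Cloudy to Snowy: 3.1655.

3.1655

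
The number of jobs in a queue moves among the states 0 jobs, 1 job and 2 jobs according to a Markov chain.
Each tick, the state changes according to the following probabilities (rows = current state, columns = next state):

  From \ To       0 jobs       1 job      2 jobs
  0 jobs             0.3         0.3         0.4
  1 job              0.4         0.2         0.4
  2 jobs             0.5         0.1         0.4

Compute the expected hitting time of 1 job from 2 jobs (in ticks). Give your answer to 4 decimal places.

Let t(s) be the expected number of ticks to first reach 1 job from state s, with t(1 job) = 0. Conditioning on the first tick:
t(0 jobs) = 1 + 0.3·t(0 jobs) + 0.4·t(2 jobs)
t(2 jobs) = 1 + 0.5·t(0 jobs) + 0.4·t(2 jobs)
Solving: t(0 jobs) = 4.5455, t(2 jobs) = 5.4545.
Expected ticks from 2 jobs to 1 job: 5.4545.

5.4545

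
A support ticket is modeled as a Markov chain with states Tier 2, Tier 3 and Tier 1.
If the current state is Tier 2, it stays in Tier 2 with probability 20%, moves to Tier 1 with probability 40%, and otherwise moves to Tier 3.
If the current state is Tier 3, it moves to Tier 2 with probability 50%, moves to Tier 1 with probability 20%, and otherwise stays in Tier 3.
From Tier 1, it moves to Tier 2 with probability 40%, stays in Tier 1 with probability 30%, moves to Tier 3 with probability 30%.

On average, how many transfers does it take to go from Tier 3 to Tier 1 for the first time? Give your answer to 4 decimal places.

3.6111

Let t(s) be the expected number of transfers to first reach Tier 1 from state s, with t(Tier 1) = 0. Conditioning on the first transfer:
t(Tier 2) = 1 + 0.2·t(Tier 2) + 0.4·t(Tier 3)
t(Tier 3) = 1 + 0.5·t(Tier 2) + 0.3·t(Tier 3)
Solving: t(Tier 2) = 3.0556, t(Tier 3) = 3.6111.
Expected transfers from Tier 3 to Tier 1: 3.6111.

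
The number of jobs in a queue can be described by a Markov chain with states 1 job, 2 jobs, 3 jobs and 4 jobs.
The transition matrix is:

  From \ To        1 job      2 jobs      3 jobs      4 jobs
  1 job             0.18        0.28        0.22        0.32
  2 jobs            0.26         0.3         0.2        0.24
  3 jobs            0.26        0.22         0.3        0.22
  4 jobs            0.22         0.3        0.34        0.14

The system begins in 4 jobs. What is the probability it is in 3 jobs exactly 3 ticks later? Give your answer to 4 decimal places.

Propagate the distribution vector 3 ticks from 4 jobs.
After 0 ticks: (0.0000, 0.0000, 0.0000, 1.0000)
After 1 tick: (0.2200, 0.3000, 0.3400, 0.1400)
After 2 ticks: (0.2368, 0.2684, 0.2580, 0.2368)
After 3 ticks: (0.2316, 0.2746, 0.2637, 0.2301)
P(in 3 jobs after 3 ticks) = 0.2637

0.2637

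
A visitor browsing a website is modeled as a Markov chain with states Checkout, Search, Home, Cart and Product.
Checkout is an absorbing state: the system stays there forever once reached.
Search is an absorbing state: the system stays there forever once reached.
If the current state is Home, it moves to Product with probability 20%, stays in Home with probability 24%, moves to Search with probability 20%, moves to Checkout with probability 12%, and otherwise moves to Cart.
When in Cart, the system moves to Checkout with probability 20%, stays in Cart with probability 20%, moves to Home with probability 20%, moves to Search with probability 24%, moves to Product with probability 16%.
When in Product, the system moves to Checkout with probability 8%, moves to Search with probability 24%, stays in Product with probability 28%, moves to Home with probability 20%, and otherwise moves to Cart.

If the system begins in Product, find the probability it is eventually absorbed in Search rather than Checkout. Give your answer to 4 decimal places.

0.6715

Let h(s) be the probability of absorption at Search starting from transient state s. Then h(Search) = 1 and h(Checkout) = 0. By first-step analysis:
h(Home) = 0.12·0 + 0.2·1 + 0.24·h(Home) + 0.24·h(Cart) + 0.2·h(Product)
h(Cart) = 0.2·0 + 0.24·1 + 0.2·h(Home) + 0.2·h(Cart) + 0.16·h(Product)
h(Product) = 0.08·0 + 0.24·1 + 0.2·h(Home) + 0.2·h(Cart) + 0.28·h(Product)
Solving: h(Home) = 0.6265, h(Cart) = 0.5909, h(Product) = 0.6715.
Starting from Product, the probability is 0.6715.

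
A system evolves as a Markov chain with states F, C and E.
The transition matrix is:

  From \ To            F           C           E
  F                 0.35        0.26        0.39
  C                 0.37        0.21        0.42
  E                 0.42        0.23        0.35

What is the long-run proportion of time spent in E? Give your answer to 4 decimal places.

Let the stationary distribution be π with π = πP and π_1 + π_2 + π_3 = 1.
π_1 = 0.35·π_1 + 0.37·π_2 + 0.42·π_3
π_2 = 0.26·π_1 + 0.21·π_2 + 0.23·π_3
Solving with the normalization constraint gives π = (0.3815, 0.2367, 0.3818).
So the stationary probability of E is 0.3818.

0.3818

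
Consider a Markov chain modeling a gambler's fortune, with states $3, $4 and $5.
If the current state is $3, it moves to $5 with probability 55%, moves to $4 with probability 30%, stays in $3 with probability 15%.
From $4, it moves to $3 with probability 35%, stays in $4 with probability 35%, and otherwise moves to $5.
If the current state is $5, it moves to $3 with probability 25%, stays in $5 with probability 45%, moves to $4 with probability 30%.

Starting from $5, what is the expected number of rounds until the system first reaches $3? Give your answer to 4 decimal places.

Let t(s) be the expected number of rounds to first reach $3 from state s, with t($3) = 0. Conditioning on the first round:
t($4) = 1 + 0.35·t($4) + 0.3·t($5)
t($5) = 1 + 0.3·t($4) + 0.45·t($5)
Solving: t($4) = 3.1776, t($5) = 3.5514.
Expected rounds from $5 to $3: 3.5514.

3.5514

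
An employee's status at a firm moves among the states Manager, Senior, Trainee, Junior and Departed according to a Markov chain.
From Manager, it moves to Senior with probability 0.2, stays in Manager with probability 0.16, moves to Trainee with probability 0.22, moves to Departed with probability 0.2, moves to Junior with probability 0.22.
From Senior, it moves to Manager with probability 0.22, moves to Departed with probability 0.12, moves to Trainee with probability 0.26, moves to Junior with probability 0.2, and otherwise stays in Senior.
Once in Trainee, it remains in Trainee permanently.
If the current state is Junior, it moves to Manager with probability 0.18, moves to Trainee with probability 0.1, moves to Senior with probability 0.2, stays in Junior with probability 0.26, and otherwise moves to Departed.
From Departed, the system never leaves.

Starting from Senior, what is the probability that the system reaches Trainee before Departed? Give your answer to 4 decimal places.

Let h(s) be the probability of absorption at Trainee starting from transient state s. Then h(Trainee) = 1 and h(Departed) = 0. By first-step analysis:
h(Manager) = 0.16·h(Manager) + 0.2·h(Senior) + 0.22·1 + 0.22·h(Junior) + 0.2·0
h(Senior) = 0.22·h(Manager) + 0.2·h(Senior) + 0.26·1 + 0.2·h(Junior) + 0.12·0
h(Junior) = 0.18·h(Manager) + 0.2·h(Senior) + 0.1·1 + 0.26·h(Junior) + 0.26·0
Solving: h(Manager) = 0.5044, h(Senior) = 0.5664, h(Junior) = 0.4109.
Starting from Senior, the probability is 0.5664.

0.5664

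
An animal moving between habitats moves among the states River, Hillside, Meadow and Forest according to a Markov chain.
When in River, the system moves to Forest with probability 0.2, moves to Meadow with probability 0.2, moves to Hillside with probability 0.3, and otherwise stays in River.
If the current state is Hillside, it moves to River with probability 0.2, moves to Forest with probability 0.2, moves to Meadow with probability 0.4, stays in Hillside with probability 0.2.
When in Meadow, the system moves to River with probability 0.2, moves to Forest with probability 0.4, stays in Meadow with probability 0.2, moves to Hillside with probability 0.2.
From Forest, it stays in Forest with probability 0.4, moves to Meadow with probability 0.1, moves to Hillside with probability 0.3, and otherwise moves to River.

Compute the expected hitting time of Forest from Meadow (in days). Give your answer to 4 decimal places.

Let t(s) be the expected number of days to first reach Forest from state s, with t(Forest) = 0. Conditioning on the first day:
t(River) = 1 + 0.3·t(River) + 0.3·t(Hillside) + 0.2·t(Meadow)
t(Hillside) = 1 + 0.2·t(River) + 0.2·t(Hillside) + 0.4·t(Meadow)
t(Meadow) = 1 + 0.2·t(River) + 0.2·t(Hillside) + 0.2·t(Meadow)
Solving: t(River) = 4.0000, t(Hillside) = 3.8571, t(Meadow) = 3.2143.
Expected days from Meadow to Forest: 3.2143.

3.2143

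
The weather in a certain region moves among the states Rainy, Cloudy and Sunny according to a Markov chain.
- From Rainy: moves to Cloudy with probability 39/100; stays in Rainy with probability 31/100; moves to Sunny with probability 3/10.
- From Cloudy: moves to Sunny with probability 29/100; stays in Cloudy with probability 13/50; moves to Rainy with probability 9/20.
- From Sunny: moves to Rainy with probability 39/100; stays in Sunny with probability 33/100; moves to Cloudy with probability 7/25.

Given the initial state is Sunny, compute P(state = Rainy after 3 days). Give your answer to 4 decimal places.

Propagate the distribution vector 3 days from Sunny.
After 0 days: (0.0000, 0.0000, 1.0000)
After 1 day: (0.3900, 0.2800, 0.3300)
After 2 days: (0.3756, 0.3173, 0.3071)
After 3 days: (0.3790, 0.3150, 0.3060)
P(in Rainy after 3 days) = 0.3790

0.3790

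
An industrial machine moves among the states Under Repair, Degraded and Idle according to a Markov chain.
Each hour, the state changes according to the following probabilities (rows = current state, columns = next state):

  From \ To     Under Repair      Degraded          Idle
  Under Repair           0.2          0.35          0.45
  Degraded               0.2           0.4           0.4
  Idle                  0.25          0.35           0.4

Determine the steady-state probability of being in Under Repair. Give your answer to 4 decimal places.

0.2206

Let the stationary distribution be π with π = πP and π_1 + π_2 + π_3 = 1.
π_1 = 0.2·π_1 + 0.2·π_2 + 0.25·π_3
π_2 = 0.35·π_1 + 0.4·π_2 + 0.35·π_3
Solving with the normalization constraint gives π = (0.2206, 0.3684, 0.4110).
So the stationary probability of Under Repair is 0.2206.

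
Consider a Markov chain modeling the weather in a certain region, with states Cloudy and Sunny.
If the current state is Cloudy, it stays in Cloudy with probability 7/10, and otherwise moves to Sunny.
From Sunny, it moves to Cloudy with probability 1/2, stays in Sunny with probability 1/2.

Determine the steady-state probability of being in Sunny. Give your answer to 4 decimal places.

0.3750

Let the stationary distribution be π with π = πP and π_1 + π_2 = 1.
π_1 = 0.7·π_1 + 0.5·π_2
Solving with the normalization constraint gives π = (0.6250, 0.3750).
So the stationary probability of Sunny is 0.3750.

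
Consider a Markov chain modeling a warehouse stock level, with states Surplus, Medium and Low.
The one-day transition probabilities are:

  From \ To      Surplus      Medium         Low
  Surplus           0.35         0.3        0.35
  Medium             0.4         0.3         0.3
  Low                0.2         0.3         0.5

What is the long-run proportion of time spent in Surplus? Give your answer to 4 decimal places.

0.3059

Let the stationary distribution be π with π = πP and π_1 + π_2 + π_3 = 1.
π_1 = 0.35·π_1 + 0.4·π_2 + 0.2·π_3
π_2 = 0.3·π_1 + 0.3·π_2 + 0.3·π_3
Solving with the normalization constraint gives π = (0.3059, 0.3000, 0.3941).
So the stationary probability of Surplus is 0.3059.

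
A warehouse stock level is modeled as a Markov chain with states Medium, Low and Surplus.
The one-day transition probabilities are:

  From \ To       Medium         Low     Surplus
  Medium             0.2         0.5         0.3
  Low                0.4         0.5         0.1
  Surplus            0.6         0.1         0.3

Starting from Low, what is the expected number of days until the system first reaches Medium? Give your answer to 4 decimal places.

2.3529

Let t(s) be the expected number of days to first reach Medium from state s, with t(Medium) = 0. Conditioning on the first day:
t(Low) = 1 + 0.5·t(Low) + 0.1·t(Surplus)
t(Surplus) = 1 + 0.1·t(Low) + 0.3·t(Surplus)
Solving: t(Low) = 2.3529, t(Surplus) = 1.7647.
Expected days from Low to Medium: 2.3529.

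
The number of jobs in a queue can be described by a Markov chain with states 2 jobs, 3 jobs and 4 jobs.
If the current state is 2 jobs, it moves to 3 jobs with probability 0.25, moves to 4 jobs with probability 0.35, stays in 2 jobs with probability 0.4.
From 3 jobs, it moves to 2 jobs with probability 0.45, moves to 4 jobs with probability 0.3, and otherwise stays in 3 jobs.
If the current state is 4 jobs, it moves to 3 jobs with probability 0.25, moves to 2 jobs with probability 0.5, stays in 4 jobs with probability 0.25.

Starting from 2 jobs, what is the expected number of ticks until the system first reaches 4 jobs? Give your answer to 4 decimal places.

Let t(s) be the expected number of ticks to first reach 4 jobs from state s, with t(4 jobs) = 0. Conditioning on the first tick:
t(2 jobs) = 1 + 0.4·t(2 jobs) + 0.25·t(3 jobs)
t(3 jobs) = 1 + 0.45·t(2 jobs) + 0.25·t(3 jobs)
Solving: t(2 jobs) = 2.9630, t(3 jobs) = 3.1111.
Expected ticks from 2 jobs to 4 jobs: 2.9630.

2.9630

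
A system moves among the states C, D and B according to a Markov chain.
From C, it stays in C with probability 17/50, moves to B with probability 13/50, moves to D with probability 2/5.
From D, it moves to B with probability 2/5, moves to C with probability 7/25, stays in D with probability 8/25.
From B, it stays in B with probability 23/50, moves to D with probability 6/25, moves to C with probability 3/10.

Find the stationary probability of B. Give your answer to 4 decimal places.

0.3800

Let the stationary distribution be π with π = πP and π_1 + π_2 + π_3 = 1.
π_1 = 0.34·π_1 + 0.28·π_2 + 0.3·π_3
π_2 = 0.4·π_1 + 0.32·π_2 + 0.24·π_3
Solving with the normalization constraint gives π = (0.3060, 0.3141, 0.3800).
So the stationary probability of B is 0.3800.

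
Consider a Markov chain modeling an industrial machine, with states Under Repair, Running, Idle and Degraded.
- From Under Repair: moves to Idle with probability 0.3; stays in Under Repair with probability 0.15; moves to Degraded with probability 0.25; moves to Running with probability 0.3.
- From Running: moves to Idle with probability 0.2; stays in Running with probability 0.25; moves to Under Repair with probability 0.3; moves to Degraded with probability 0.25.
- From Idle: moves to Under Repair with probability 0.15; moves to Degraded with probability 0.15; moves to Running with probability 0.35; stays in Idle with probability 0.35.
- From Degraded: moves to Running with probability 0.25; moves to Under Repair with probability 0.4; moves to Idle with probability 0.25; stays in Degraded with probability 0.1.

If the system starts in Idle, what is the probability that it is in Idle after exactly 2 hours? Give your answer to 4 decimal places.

Propagate the distribution vector 2 hours from Idle.
After 0 hours: (0.0000, 0.0000, 1.0000, 0.0000)
After 1 hour: (0.1500, 0.3500, 0.3500, 0.1500)
After 2 hours: (0.2400, 0.2925, 0.2750, 0.1925)
P(in Idle after 2 hours) = 0.2750

0.2750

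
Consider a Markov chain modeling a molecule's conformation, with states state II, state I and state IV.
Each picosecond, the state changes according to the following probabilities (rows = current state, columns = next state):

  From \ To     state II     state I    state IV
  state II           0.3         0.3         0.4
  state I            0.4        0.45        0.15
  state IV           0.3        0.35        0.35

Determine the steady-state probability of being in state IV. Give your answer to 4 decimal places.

Let the stationary distribution be π with π = πP and π_1 + π_2 + π_3 = 1.
π_1 = 0.3·π_1 + 0.4·π_2 + 0.3·π_3
π_2 = 0.3·π_1 + 0.45·π_2 + 0.35·π_3
Solving with the normalization constraint gives π = (0.3370, 0.3702, 0.2928).
So the stationary probability of state IV is 0.2928.

0.2928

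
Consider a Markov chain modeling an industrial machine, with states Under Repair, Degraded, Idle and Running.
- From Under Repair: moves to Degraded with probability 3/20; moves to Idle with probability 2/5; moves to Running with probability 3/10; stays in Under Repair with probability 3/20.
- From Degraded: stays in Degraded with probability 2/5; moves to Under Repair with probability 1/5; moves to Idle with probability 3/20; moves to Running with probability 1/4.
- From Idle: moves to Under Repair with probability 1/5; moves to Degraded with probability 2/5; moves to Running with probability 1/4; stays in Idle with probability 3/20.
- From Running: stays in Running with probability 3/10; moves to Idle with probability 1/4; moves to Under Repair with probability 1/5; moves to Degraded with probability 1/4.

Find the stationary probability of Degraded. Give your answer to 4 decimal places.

0.3114

Let the stationary distribution be π with π = πP and π_1 + π_2 + π_3 + π_4 = 1.
π_1 = 0.15·π_1 + 0.2·π_2 + 0.2·π_3 + 0.2·π_4
π_2 = 0.15·π_1 + 0.4·π_2 + 0.4·π_3 + 0.25·π_4
π_3 = 0.4·π_1 + 0.15·π_2 + 0.15·π_3 + 0.25·π_4
Solving with the normalization constraint gives π = (0.1905, 0.3114, 0.2249, 0.2732).
So the stationary probability of Degraded is 0.3114.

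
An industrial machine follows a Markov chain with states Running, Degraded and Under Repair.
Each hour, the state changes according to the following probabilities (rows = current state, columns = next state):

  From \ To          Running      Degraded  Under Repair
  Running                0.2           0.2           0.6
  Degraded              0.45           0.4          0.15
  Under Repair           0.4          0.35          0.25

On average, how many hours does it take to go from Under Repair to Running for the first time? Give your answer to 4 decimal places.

2.3899

Let t(s) be the expected number of hours to first reach Running from state s, with t(Running) = 0. Conditioning on the first hour:
t(Degraded) = 1 + 0.4·t(Degraded) + 0.15·t(Under Repair)
t(Under Repair) = 1 + 0.35·t(Degraded) + 0.25·t(Under Repair)
Solving: t(Degraded) = 2.2642, t(Under Repair) = 2.3899.
Expected hours from Under Repair to Running: 2.3899.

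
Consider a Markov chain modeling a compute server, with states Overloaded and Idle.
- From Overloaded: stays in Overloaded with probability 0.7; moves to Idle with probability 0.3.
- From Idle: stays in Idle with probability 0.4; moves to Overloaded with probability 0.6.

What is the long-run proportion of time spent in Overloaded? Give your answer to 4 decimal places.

0.6667

Let the stationary distribution be π with π = πP and π_1 + π_2 = 1.
π_1 = 0.7·π_1 + 0.6·π_2
Solving with the normalization constraint gives π = (0.6667, 0.3333).
So the stationary probability of Overloaded is 0.6667.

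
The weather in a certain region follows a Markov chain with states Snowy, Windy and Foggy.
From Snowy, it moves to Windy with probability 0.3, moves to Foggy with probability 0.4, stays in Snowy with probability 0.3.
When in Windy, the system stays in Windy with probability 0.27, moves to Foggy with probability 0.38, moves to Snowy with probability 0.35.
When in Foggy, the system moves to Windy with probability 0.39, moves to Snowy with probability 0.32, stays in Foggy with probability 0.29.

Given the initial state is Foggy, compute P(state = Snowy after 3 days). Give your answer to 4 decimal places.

0.3229

Propagate the distribution vector 3 days from Foggy.
After 0 days: (0.0000, 0.0000, 1.0000)
After 1 day: (0.3200, 0.3900, 0.2900)
After 2 days: (0.3253, 0.3144, 0.3603)
After 3 days: (0.3229, 0.3230, 0.3541)
P(in Snowy after 3 days) = 0.3229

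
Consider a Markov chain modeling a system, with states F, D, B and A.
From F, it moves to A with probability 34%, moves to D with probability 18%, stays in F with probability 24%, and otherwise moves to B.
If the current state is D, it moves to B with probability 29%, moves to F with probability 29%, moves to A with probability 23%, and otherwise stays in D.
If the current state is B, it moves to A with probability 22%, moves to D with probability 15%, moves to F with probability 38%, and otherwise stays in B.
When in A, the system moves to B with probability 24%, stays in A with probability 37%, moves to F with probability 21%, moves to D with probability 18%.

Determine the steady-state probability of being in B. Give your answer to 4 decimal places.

Let the stationary distribution be π with π = πP and π_1 + π_2 + π_3 + π_4 = 1.
π_1 = 0.24·π_1 + 0.29·π_2 + 0.38·π_3 + 0.21·π_4
π_2 = 0.18·π_1 + 0.19·π_2 + 0.15·π_3 + 0.18·π_4
π_3 = 0.24·π_1 + 0.29·π_2 + 0.25·π_3 + 0.24·π_4
Solving with the normalization constraint gives π = (0.2749, 0.1742, 0.2512, 0.2997).
So the stationary probability of B is 0.2512.

0.2512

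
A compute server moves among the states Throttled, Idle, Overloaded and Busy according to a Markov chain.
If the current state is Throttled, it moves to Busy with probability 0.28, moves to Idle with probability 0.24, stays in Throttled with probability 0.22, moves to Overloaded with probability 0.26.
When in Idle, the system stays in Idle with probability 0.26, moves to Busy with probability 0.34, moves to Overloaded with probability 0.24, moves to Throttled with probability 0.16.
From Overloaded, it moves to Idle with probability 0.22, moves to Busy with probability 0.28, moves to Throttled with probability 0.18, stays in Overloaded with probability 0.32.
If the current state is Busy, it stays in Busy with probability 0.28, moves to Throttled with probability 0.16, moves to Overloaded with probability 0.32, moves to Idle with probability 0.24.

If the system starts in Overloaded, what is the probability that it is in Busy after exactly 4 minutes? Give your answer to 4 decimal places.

Propagate the distribution vector 4 minutes from Overloaded.
After 0 minutes: (0.0000, 0.0000, 1.0000, 0.0000)
After 1 minute: (0.1800, 0.2200, 0.3200, 0.2800)
After 2 minutes: (0.1772, 0.2380, 0.2916, 0.2932)
After 3 minutes: (0.1765, 0.2389, 0.2903, 0.2943)
After 4 minutes: (0.1764, 0.2390, 0.2903, 0.2943)
P(in Busy after 4 minutes) = 0.2943

0.2943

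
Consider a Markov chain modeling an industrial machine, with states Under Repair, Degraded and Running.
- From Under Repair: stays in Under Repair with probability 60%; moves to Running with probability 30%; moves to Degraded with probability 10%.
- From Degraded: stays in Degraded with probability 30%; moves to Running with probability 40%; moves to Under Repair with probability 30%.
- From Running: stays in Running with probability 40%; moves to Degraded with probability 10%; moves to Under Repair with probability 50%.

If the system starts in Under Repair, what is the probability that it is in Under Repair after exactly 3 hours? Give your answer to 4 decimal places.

Propagate the distribution vector 3 hours from Under Repair.
After 0 hours: (1.0000, 0.0000, 0.0000)
After 1 hour: (0.6000, 0.1000, 0.3000)
After 2 hours: (0.5400, 0.1200, 0.3400)
After 3 hours: (0.5300, 0.1240, 0.3460)
P(in Under Repair after 3 hours) = 0.5300

0.5300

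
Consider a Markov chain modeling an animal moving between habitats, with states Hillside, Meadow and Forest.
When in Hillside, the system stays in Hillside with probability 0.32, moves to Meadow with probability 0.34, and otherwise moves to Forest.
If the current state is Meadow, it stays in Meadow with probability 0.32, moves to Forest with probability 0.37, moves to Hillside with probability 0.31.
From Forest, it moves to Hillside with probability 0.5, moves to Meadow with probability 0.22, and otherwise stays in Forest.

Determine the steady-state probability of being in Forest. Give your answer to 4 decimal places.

0.3291

Let the stationary distribution be π with π = πP and π_1 + π_2 + π_3 = 1.
π_1 = 0.32·π_1 + 0.31·π_2 + 0.5·π_3
π_2 = 0.34·π_1 + 0.32·π_2 + 0.22·π_3
Solving with the normalization constraint gives π = (0.3763, 0.2946, 0.3291).
So the stationary probability of Forest is 0.3291.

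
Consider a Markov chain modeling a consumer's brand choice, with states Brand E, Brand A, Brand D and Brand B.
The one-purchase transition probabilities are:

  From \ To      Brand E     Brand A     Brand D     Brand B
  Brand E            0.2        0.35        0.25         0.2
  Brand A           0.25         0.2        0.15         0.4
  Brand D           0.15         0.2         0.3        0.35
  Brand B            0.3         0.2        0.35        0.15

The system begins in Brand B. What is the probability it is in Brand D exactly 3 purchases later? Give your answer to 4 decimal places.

0.2671

Propagate the distribution vector 3 purchases from Brand B.
After 0 purchases: (0.0000, 0.0000, 0.0000, 1.0000)
After 1 purchase: (0.3000, 0.2000, 0.3500, 0.1500)
After 2 purchases: (0.2075, 0.2450, 0.2625, 0.2850)
After 3 purchases: (0.2276, 0.2311, 0.2671, 0.2741)
P(in Brand D after 3 purchases) = 0.2671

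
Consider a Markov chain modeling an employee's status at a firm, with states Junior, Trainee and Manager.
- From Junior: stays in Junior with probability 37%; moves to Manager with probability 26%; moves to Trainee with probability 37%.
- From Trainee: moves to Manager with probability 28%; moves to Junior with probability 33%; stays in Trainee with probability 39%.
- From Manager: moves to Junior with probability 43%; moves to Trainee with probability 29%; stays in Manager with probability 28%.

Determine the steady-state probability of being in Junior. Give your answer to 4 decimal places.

0.3721

Let the stationary distribution be π with π = πP and π_1 + π_2 + π_3 = 1.
π_1 = 0.37·π_1 + 0.33·π_2 + 0.43·π_3
π_2 = 0.37·π_1 + 0.39·π_2 + 0.29·π_3
Solving with the normalization constraint gives π = (0.3721, 0.3553, 0.2726).
So the stationary probability of Junior is 0.3721.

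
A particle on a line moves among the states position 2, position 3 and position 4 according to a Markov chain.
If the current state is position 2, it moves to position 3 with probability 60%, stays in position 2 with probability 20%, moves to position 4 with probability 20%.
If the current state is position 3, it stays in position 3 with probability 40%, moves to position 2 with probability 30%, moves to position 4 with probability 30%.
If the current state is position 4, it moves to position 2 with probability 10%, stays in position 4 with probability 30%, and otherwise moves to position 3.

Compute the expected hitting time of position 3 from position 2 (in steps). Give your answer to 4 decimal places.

1.6667

Let t(s) be the expected number of steps to first reach position 3 from state s, with t(position 3) = 0. Conditioning on the first step:
t(position 2) = 1 + 0.2·t(position 2) + 0.2·t(position 4)
t(position 4) = 1 + 0.1·t(position 2) + 0.3·t(position 4)
Solving: t(position 2) = 1.6667, t(position 4) = 1.6667.
Expected steps from position 2 to position 3: 1.6667.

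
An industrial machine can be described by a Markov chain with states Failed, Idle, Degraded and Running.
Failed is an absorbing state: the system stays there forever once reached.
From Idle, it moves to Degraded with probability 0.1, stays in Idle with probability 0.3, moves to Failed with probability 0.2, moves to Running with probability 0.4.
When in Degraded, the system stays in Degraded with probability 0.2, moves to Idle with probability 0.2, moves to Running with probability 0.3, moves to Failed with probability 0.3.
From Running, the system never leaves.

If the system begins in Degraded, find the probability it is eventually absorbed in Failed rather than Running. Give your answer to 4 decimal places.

Let h(s) be the probability of absorption at Failed starting from transient state s. Then h(Failed) = 1 and h(Running) = 0. By first-step analysis:
h(Idle) = 0.2·1 + 0.3·h(Idle) + 0.1·h(Degraded) + 0.4·0
h(Degraded) = 0.3·1 + 0.2·h(Idle) + 0.2·h(Degraded) + 0.3·0
Solving: h(Idle) = 0.3519, h(Degraded) = 0.4630.
Starting from Degraded, the probability is 0.4630.

0.4630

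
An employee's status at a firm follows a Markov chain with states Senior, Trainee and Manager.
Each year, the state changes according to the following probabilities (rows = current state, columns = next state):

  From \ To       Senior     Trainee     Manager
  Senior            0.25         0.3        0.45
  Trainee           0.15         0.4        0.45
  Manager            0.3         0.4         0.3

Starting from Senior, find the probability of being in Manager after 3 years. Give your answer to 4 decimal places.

0.3926

Propagate the distribution vector 3 years from Senior.
After 0 years: (1.0000, 0.0000, 0.0000)
After 1 year: (0.2500, 0.3000, 0.4500)
After 2 years: (0.2425, 0.3750, 0.3825)
After 3 years: (0.2316, 0.3758, 0.3926)
P(in Manager after 3 years) = 0.3926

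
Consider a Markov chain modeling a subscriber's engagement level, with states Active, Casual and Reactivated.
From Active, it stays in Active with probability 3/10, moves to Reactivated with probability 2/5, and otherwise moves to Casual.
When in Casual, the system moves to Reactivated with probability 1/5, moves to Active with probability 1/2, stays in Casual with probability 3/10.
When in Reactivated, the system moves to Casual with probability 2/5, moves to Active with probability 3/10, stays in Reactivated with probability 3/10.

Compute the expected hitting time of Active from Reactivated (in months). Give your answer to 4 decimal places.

2.6829

Let t(s) be the expected number of months to first reach Active from state s, with t(Active) = 0. Conditioning on the first month:
t(Casual) = 1 + 0.3·t(Casual) + 0.2·t(Reactivated)
t(Reactivated) = 1 + 0.4·t(Casual) + 0.3·t(Reactivated)
Solving: t(Casual) = 2.1951, t(Reactivated) = 2.6829.
Expected months from Reactivated to Active: 2.6829.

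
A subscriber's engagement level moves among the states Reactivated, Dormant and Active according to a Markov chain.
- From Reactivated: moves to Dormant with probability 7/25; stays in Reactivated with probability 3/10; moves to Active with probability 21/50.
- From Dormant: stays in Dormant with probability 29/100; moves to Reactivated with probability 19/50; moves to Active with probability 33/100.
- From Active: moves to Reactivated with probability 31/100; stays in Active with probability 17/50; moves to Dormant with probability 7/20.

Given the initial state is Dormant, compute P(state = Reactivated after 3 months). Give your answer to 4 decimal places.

0.3282

Propagate the distribution vector 3 months from Dormant.
After 0 months: (0.0000, 1.0000, 0.0000)
After 1 month: (0.3800, 0.2900, 0.3300)
After 2 months: (0.3265, 0.3060, 0.3675)
After 3 months: (0.3282, 0.3088, 0.3631)
P(in Reactivated after 3 months) = 0.3282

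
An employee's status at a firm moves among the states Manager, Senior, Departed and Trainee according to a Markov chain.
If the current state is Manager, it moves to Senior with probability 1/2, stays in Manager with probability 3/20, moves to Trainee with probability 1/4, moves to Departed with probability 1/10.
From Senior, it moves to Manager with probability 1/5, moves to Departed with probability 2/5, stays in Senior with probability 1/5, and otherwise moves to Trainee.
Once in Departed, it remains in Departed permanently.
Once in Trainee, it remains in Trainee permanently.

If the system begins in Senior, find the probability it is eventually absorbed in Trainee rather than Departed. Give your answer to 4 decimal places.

0.3793

Let h(s) be the probability of absorption at Trainee starting from transient state s. Then h(Trainee) = 1 and h(Departed) = 0. By first-step analysis:
h(Manager) = 0.15·h(Manager) + 0.5·h(Senior) + 0.1·0 + 0.25·1
h(Senior) = 0.2·h(Manager) + 0.2·h(Senior) + 0.4·0 + 0.2·1
Solving: h(Manager) = 0.5172, h(Senior) = 0.3793.
Starting from Senior, the probability is 0.3793.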